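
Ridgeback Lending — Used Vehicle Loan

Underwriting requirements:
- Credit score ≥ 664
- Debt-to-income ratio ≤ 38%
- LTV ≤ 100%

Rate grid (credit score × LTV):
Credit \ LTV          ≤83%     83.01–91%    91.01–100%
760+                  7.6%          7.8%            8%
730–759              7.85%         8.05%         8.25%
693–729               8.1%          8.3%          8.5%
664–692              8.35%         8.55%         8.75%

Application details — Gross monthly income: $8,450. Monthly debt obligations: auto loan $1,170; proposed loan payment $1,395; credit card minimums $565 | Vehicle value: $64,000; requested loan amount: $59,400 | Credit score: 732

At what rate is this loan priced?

Credit score 732 ≥ 664; Total monthly debts = (1,170 + 1,395 + 565) = 3,130. Debt-to-income = 3,130/8,450 = 37% — meets 38% limit
LTV: 59,400 ÷ 64,000 = 92.8%, within 100% cap
Row: 732 falls in 730–759. Column: 92.8% falls in 91.01–100%. Rate = 8.25%.

8.25%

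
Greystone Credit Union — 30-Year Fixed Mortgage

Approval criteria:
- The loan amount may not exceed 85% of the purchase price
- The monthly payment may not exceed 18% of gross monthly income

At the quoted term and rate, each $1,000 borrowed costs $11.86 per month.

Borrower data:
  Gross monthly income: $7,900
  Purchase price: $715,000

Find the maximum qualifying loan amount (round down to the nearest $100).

Payment cap: 18% × $7,900 = $1,422/month.
At $11.86 per $1,000, that supports 1,422/11.86 × 1,000 ≈ $119,898 → $119,800.
LTV cap: 85% × $715,000 = $607,750 → $607,700.
Binding constraint: payment-to-income.

$119,800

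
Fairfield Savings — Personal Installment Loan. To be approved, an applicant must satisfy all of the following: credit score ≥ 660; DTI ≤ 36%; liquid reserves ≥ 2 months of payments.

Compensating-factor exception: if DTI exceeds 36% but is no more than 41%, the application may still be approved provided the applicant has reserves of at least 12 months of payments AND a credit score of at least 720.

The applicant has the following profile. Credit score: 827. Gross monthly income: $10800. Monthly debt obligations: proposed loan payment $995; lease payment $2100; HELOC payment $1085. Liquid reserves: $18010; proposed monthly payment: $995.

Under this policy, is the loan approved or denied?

Approved

Credit score 827 ≥ 660 (meets base)
Total debts = (995 + 2,100 + 1,085) = 4,180. DTI: 4,180 ÷ 10,800 = 38.7%, over the 36% base limit.
Liquid reserves cover 18,010/995 = 18.1 months — ≥ 2 required
DTI 38.7% is within the 36%–41% exception band; checking compensating factors.
Override check — reserves: 18.1 mo (ok); score: 827 (ok).
Both compensating conditions met → exception applies.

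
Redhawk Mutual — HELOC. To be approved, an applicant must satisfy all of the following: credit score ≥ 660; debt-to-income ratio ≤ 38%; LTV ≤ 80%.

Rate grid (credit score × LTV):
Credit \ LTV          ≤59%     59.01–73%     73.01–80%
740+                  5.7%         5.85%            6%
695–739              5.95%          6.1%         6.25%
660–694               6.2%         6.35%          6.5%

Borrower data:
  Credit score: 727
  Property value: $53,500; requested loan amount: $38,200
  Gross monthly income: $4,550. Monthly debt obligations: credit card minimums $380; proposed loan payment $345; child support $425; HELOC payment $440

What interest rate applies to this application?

Credit score 727 ≥ 660; Total monthly debts = (380 + 345 + 425 + 440) = 1,590. Debt-to-income = 1,590/4,550 = 34.9% — meets 38% limit
Loan-to-value = 38,200/53,500 = 71.4% — pass (80% max)
Row: 727 falls in 695–739. Column: 71.4% falls in 59.01–73%. Rate = 6.1%.

6.1%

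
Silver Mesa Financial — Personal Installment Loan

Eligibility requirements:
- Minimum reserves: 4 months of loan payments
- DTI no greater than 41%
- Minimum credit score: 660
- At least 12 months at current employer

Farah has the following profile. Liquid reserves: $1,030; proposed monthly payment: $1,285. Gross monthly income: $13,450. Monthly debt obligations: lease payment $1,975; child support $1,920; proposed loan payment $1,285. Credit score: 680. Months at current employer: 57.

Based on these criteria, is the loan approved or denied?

Reserves = 1,030/1,285 = 0.8 months < 4
Total monthly debts = (1,975 + 1,920 + 1,285) = 5,180. DTI = 5,180/13,450 = 38.5% ≤ 41%
Credit score 680 ≥ 660 (meets)
Employment 57 ≥ 12 months
Fails on reserves.

Denied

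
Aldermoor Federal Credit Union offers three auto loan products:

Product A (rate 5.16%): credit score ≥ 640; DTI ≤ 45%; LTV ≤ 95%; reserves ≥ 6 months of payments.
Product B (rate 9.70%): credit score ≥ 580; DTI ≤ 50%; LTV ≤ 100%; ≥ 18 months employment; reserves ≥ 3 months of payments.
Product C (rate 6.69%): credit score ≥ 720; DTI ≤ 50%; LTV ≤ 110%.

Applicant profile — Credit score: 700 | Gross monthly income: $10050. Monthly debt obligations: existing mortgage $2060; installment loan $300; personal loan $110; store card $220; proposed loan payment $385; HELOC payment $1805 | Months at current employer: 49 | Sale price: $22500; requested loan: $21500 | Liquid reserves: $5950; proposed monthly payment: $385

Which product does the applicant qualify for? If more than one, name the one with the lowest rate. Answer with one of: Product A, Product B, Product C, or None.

Product B

Total debts = (2,060 + 300 + 110 + 220 + 385 + 1,805) = 4,880; DTI = 4,880/10,050 = 48.6%.
LTV = 21,500/22,500 = 95.6%.
Reserves = 5,950/385 = 15.5 months.
Product A: score 700 ≥ 640; DTI 48.6% > 45%; LTV 95.6% > 95%; reserves 15.5 ≥ 6 mo → does not qualify.
Product B: score 700 ≥ 580; DTI 48.6% ≤ 50%; LTV 95.6% ≤ 100%; employment 49 ≥ 18 mo; reserves 15.5 ≥ 3 mo → qualifies.
Product C: score 700 < 720; DTI 48.6% ≤ 50%; LTV 95.6% ≤ 110% → does not qualify.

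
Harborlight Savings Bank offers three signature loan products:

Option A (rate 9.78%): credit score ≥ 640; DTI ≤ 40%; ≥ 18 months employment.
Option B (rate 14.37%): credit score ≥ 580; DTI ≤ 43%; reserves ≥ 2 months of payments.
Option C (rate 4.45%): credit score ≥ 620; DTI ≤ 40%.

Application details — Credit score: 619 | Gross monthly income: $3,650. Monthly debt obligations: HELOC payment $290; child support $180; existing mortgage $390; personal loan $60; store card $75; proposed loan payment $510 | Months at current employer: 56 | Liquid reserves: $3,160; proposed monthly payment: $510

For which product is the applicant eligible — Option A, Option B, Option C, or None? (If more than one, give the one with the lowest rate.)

Option B

Total debts = (290 + 180 + 390 + 60 + 75 + 510) = 1,505; DTI = 1,505/3,650 = 41.2%.
Reserves = 3,160/510 = 6.2 months.
Option A: score 619 < 640; DTI 41.2% > 40%; employment 56 ≥ 18 mo → does not qualify.
Option B: score 619 ≥ 580; DTI 41.2% ≤ 43%; reserves 6.2 ≥ 2 mo → qualifies.
Option C: score 619 < 620; DTI 41.2% > 40% → does not qualify.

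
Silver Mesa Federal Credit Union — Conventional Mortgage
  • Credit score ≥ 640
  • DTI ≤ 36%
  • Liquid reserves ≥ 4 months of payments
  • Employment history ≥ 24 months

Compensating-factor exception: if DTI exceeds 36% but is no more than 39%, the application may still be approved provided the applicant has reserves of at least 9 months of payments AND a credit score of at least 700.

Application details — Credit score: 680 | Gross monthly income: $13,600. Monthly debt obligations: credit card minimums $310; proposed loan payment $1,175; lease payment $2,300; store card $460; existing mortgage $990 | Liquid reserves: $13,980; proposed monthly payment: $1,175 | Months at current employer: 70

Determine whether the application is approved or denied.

Denied

Credit score 680 ≥ 640 (meets base)
Total debts = (310 + 1,175 + 2,300 + 460 + 990) = 5,235. DTI = 5,235/13,600 = 38.5% > 36% — standard DTI limit exceeded.
Reserves = 13,980/1,175 = 11.9 months ≥ 4
Employment 70 ≥ 24 months
DTI 38.5% is within the 36%–39% exception band; checking compensating factors.
Reserves 11.9 ≥ 9 months; credit score 680 < 700.
Override conditions not both satisfied; exception does not apply.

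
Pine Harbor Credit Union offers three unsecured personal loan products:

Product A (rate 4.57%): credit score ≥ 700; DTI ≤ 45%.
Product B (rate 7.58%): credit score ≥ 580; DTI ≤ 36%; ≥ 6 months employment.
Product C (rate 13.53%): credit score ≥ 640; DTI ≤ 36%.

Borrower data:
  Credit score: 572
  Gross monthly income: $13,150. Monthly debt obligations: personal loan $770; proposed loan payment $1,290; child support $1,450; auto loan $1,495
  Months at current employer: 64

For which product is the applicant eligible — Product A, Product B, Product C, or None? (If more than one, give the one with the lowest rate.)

Total debts = (770 + 1,290 + 1,450 + 1,495) = 5,005; DTI = 5,005/13,150 = 38.1%.
Product A: score 572 < 700; DTI 38.1% ≤ 45% → does not qualify.
Product B: score 572 < 580; DTI 38.1% > 36%; employment 64 ≥ 6 mo → does not qualify.
Product C: score 572 < 640; DTI 38.1% > 36% → does not qualify.

None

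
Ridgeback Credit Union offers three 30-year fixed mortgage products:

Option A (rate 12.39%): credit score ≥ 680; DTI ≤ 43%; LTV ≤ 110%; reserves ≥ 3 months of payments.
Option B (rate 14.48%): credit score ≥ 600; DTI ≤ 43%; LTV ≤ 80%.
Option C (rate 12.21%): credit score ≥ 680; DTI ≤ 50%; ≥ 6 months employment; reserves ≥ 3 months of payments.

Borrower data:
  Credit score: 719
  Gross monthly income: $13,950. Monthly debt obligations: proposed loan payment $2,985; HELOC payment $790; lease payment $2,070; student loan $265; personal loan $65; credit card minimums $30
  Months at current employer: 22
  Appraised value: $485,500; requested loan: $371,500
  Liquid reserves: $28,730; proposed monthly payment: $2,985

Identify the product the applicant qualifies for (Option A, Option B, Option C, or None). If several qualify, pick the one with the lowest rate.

Option C

Total debts = (2,985 + 790 + 2,070 + 265 + 65 + 30) = 6,205; DTI = 6,205/13,950 = 44.5%.
LTV = 371,500/485,500 = 76.5%.
Reserves = 28,730/2,985 = 9.6 months.
Option A: score 719 ≥ 680; DTI 44.5% > 43%; LTV 76.5% ≤ 110%; reserves 9.6 ≥ 3 mo → does not qualify.
Option B: score 719 ≥ 600; DTI 44.5% > 43%; LTV 76.5% ≤ 80% → does not qualify.
Option C: score 719 ≥ 680; DTI 44.5% ≤ 50%; employment 22 ≥ 6 mo; reserves 9.6 ≥ 3 mo → qualifies.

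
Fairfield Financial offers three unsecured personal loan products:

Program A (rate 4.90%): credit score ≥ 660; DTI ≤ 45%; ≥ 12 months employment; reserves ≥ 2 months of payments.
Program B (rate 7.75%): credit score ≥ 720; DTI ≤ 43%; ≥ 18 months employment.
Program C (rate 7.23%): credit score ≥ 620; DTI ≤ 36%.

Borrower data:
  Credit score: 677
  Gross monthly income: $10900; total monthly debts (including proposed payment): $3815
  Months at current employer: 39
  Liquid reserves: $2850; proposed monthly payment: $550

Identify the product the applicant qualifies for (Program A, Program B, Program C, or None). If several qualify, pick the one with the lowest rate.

Program A

DTI = 3,815/10,900 = 35%.
Reserves = 2,850/550 = 5.2 months.
Program A: score 677 ≥ 660; DTI 35% ≤ 45%; employment 39 ≥ 12 mo; reserves 5.2 ≥ 2 mo → qualifies.
Program B: score 677 < 720; DTI 35% ≤ 43%; employment 39 ≥ 18 mo → does not qualify.
Program C: score 677 ≥ 620; DTI 35% ≤ 36% → qualifies.
Qualifying: Program A, Program C. Lowest rate is 4.90% → Program A.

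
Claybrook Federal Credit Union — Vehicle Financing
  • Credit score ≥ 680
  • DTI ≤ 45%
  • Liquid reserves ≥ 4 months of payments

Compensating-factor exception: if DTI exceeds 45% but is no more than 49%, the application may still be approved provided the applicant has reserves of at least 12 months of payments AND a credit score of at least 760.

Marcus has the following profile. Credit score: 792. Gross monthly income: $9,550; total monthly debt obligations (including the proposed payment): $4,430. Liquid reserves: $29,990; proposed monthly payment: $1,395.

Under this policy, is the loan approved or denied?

Approved

Credit score 792 ≥ 680 (meets base)
DTI = 4,430/9,550 = 46.4% > 45% — standard DTI limit exceeded.
Reserves: 29,990 ÷ 1,395 = 21.5 months (meets 4-month minimum)
46.4% falls in the override range (45%–49%), so the compensating-factor test applies.
Reserves 21.5 ≥ 12 months; credit score 792 ≥ 760.
Both compensating conditions met → exception applies.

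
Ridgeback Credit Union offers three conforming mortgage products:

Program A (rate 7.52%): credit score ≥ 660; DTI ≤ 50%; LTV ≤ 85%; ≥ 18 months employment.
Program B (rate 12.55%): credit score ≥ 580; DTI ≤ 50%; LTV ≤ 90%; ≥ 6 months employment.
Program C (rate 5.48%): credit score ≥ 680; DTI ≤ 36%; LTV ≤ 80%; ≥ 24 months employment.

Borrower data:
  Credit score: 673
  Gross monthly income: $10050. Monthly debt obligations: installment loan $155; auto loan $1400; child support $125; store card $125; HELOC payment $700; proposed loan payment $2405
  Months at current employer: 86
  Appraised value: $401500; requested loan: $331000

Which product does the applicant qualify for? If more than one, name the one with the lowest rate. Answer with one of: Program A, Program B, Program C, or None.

Program A

Total debts = (155 + 1,400 + 125 + 125 + 700 + 2,405) = 4,910; DTI = 4,910/10,050 = 48.9%.
LTV = 331,000/401,500 = 82.4%.
Program A: score 673 ≥ 660; DTI 48.9% ≤ 50%; LTV 82.4% ≤ 85%; employment 86 ≥ 18 mo → qualifies.
Program B: score 673 ≥ 580; DTI 48.9% ≤ 50%; LTV 82.4% ≤ 90%; employment 86 ≥ 6 mo → qualifies.
Program C: score 673 < 680; DTI 48.9% > 36%; LTV 82.4% > 80%; employment 86 ≥ 24 mo → does not qualify.
Qualifying: Program A, Program B. Lowest rate is 7.52% → Program A.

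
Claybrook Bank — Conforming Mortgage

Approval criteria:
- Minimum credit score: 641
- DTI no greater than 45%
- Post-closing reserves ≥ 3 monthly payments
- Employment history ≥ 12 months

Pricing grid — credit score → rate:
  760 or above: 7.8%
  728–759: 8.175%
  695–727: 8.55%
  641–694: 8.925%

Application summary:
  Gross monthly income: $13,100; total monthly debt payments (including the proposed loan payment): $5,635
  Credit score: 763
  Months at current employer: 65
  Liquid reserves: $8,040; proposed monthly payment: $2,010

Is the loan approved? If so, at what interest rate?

Approved at 7.8%

Credit score 763 ≥ 641 (meets minimum)
Employment 65 ≥ 12 months
Reserves = 8,040/2,010 = 4.0 months ≥ 3
DTI = 5,635/13,100 = 43% ≤ 45%
All requirements met. Score 763 falls in the 760 or above tier → 7.8%.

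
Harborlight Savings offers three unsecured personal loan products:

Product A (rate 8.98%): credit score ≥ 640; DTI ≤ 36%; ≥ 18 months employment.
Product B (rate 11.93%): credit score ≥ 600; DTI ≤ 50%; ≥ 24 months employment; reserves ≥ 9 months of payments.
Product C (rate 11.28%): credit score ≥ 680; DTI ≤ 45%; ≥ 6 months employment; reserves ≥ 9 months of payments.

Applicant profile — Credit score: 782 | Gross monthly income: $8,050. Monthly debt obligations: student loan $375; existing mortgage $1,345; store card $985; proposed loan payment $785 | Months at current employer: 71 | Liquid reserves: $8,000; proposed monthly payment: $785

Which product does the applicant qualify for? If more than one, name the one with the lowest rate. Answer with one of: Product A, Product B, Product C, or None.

Product C

Total debts = (375 + 1,345 + 985 + 785) = 3,490; DTI = 3,490/8,050 = 43.4%.
Reserves = 8,000/785 = 10.2 months.
Product A: score 782 ≥ 640; DTI 43.4% > 36%; employment 71 ≥ 18 mo → does not qualify.
Product B: score 782 ≥ 600; DTI 43.4% ≤ 50%; employment 71 ≥ 24 mo; reserves 10.2 ≥ 9 mo → qualifies.
Product C: score 782 ≥ 680; DTI 43.4% ≤ 45%; employment 71 ≥ 6 mo; reserves 10.2 ≥ 9 mo → qualifies.
Qualifying: Product B, Product C. Lowest rate is 11.28% → Product C.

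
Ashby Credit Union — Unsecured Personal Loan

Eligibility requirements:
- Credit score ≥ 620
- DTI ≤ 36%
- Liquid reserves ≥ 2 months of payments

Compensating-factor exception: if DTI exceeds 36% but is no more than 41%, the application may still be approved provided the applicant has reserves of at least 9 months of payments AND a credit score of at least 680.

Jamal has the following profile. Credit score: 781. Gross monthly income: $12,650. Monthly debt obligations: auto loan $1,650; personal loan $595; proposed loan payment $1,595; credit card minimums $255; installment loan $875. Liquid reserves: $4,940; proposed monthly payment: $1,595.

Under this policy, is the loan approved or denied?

Denied

Credit score 781 ≥ 620 (meets base)
Total debts = (1,650 + 595 + 1,595 + 255 + 875) = 4,970. DTI = 4,970/12,650 = 39.3% > 36% — standard DTI limit exceeded.
Reserves: 4,940 ÷ 1,595 = 3.1 months (meets 2-month minimum)
39.3% falls in the override range (36%–41%), so the compensating-factor test applies.
Override check — reserves: 3.1 mo (short of 9); score: 781 (ok).
Override conditions not both satisfied; exception does not apply.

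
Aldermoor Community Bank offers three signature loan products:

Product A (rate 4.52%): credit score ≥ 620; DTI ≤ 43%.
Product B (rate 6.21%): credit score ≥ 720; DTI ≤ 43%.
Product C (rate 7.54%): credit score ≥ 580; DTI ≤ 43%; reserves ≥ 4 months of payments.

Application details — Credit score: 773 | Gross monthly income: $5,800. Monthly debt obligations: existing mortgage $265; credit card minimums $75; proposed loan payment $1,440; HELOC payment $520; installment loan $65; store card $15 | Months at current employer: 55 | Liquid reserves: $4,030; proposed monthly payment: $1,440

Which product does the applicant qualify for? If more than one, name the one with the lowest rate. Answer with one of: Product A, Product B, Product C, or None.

Product A

Total debts = (265 + 75 + 1,440 + 520 + 65 + 15) = 2,380; DTI = 2,380/5,800 = 41%.
Reserves = 4,030/1,440 = 2.8 months.
Product A: score 773 ≥ 620; DTI 41% ≤ 43% → qualifies.
Product B: score 773 ≥ 720; DTI 41% ≤ 43% → qualifies.
Product C: score 773 ≥ 580; DTI 41% ≤ 43%; reserves 2.8 < 4 mo → does not qualify.
Qualifying: Product A, Product B. Lowest rate is 4.52% → Product A.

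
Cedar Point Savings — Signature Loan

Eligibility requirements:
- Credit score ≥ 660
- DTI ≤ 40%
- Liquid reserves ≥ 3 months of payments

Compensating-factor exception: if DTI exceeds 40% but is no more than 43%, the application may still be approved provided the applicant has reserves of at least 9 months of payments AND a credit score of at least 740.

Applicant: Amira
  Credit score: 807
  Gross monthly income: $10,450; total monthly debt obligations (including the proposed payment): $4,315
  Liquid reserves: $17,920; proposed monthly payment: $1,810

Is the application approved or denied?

Credit score 807 ≥ 660 (meets base)
DTI: 4,315 ÷ 10,450 = 41.3%, over the 40% base limit.
Reserves: 17,920 ÷ 1,810 = 9.9 months (meets 3-month minimum)
DTI 41.3% is within the 40%–43% exception band; checking compensating factors.
Reserves 9.9 ≥ 9 months; credit score 807 ≥ 740.
Both compensating conditions met → exception applies.

Approved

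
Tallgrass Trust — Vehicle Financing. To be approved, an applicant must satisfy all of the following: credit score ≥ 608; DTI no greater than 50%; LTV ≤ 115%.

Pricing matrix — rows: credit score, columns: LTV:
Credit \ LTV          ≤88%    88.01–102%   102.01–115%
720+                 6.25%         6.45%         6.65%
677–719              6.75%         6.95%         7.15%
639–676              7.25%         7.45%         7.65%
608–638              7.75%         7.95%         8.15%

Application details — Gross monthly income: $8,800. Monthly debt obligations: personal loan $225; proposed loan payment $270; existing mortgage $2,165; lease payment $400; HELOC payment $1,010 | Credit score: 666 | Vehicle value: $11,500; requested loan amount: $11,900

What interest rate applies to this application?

Credit score 666 ≥ 608; Total monthly debts = (225 + 270 + 2,165 + 400 + 1,010) = 4,070. DTI = 4,070/8,800 = 46.2% ≤ 50%
LTV = 11,900/11,500 = 103.5% ≤ 115%
Row: 666 falls in 639–676. Column: 103.5% falls in 102.01–115%. Rate = 7.65%.

7.65%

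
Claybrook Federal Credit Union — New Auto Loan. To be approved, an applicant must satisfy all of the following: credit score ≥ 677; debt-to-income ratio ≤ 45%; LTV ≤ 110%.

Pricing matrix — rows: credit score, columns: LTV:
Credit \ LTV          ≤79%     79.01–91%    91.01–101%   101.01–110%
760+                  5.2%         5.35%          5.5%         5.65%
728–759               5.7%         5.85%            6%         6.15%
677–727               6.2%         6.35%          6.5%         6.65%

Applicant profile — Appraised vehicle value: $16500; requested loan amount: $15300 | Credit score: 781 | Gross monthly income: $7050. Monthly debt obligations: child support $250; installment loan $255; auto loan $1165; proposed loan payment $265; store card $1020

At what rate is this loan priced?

Credit score 781 ≥ 677; Total monthly debts = (250 + 255 + 1,165 + 265 + 1,020) = 2,955. DTI: 2,955 ÷ 7,050 = 41.9%, within the 45% cap
Loan-to-value = 15,300/16,500 = 92.7% — pass (110% max)
Row: 781 falls in 760+. Column: 92.7% falls in 91.01–101%. Rate = 5.5%.

5.5%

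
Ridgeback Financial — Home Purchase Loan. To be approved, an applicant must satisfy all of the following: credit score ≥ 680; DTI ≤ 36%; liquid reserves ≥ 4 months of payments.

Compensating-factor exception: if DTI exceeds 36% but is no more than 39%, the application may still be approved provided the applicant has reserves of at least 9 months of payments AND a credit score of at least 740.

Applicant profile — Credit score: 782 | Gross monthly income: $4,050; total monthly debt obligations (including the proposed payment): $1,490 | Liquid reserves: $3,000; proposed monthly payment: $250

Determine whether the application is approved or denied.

Approved

Credit score 782 ≥ 680 (meets base)
DTI = 1,490/4,050 = 36.8% > 36% — standard DTI limit exceeded.
Liquid reserves cover 3,000/250 = 12.0 months — ≥ 4 required
36.8% falls in the override range (36%–39%), so the compensating-factor test applies.
Reserves 12.0 ≥ 9 months; credit score 782 ≥ 740.
Both override conditions satisfied; DTI exception granted.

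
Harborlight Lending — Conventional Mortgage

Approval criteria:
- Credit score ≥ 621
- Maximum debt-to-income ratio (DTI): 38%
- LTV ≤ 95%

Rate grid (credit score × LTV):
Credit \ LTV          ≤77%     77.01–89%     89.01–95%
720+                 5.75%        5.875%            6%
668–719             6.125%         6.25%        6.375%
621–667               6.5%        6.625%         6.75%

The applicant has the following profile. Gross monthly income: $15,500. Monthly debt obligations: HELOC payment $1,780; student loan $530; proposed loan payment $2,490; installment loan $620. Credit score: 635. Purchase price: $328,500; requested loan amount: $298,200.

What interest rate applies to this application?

Credit score 635 ≥ 621; Total monthly debts = (1,780 + 530 + 2,490 + 620) = 5,420. Debt-to-income = 5,420/15,500 = 35% — meets 38% limit
LTV: 298,200 ÷ 328,500 = 90.8%, within 95% cap
Score 635 is in the 621–667 band; LTV 90.8% is in the 89.01–95% band → 6.75%.

6.75%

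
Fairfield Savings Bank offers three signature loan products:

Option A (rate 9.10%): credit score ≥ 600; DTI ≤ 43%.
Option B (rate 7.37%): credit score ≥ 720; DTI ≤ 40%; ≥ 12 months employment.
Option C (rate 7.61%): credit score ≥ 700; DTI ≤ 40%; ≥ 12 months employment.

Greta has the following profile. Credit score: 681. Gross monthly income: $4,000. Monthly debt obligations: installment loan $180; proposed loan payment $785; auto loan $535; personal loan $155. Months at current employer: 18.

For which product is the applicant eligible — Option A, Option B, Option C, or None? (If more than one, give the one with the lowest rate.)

Option A

Total debts = (180 + 785 + 535 + 155) = 1,655; DTI = 1,655/4,000 = 41.4%.
Option A: score 681 ≥ 600; DTI 41.4% ≤ 43% → qualifies.
Option B: score 681 < 720; DTI 41.4% > 40%; employment 18 ≥ 12 mo → does not qualify.
Option C: score 681 < 700; DTI 41.4% > 40%; employment 18 ≥ 12 mo → does not qualify.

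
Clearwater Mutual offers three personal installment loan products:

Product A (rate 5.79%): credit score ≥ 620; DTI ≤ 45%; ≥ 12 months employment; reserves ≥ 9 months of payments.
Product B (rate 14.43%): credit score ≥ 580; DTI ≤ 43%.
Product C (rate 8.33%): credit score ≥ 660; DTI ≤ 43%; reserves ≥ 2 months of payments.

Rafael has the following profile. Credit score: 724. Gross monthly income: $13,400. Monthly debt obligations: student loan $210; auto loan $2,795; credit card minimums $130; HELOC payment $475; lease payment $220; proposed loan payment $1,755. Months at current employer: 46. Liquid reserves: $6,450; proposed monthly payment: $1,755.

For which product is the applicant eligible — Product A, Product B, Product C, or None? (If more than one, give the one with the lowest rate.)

Product C

Total debts = (210 + 2,795 + 130 + 475 + 220 + 1,755) = 5,585; DTI = 5,585/13,400 = 41.7%.
Reserves = 6,450/1,755 = 3.7 months.
Product A: score 724 ≥ 620; DTI 41.7% ≤ 45%; employment 46 ≥ 12 mo; reserves 3.7 < 9 mo → does not qualify.
Product B: score 724 ≥ 580; DTI 41.7% ≤ 43% → qualifies.
Product C: score 724 ≥ 660; DTI 41.7% ≤ 43%; reserves 3.7 ≥ 2 mo → qualifies.
Qualifying: Product B, Product C. Lowest rate is 8.33% → Product C.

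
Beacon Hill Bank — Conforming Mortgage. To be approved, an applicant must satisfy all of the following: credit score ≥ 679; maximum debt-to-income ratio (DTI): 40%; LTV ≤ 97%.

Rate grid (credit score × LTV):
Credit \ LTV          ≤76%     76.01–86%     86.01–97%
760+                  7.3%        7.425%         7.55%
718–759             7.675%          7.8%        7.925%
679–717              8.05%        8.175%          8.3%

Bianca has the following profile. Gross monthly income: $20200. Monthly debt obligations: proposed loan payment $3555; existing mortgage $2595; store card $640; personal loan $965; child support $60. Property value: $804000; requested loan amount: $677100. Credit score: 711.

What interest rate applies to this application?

8.175%

Credit score 711 ≥ 679; Total monthly debts = (3,555 + 2,595 + 640 + 965 + 60) = 7,815. DTI = 7,815/20,200 = 38.7% ≤ 40%
Loan-to-value = 677,100/804,000 = 84.2% — pass (97% max)
Credit 711 → row 679–717; LTV 84.2% → column 76.01–86%. Grid cell → 8.175%.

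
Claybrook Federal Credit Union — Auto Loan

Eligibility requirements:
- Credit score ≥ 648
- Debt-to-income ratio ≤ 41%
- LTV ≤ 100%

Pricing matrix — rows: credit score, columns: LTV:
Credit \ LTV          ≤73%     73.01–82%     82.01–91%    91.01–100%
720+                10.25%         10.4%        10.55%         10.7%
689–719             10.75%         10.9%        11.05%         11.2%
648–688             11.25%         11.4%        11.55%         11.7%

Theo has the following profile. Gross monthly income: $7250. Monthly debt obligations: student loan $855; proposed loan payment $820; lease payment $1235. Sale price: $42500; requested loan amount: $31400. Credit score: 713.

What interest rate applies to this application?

Credit score 713 ≥ 648; Total monthly debts = (855 + 820 + 1,235) = 2,910. DTI: 2,910 ÷ 7,250 = 40.1%, within the 41% cap
LTV: 31,400 ÷ 42,500 = 73.9%, within 100% cap
Credit 713 → row 689–719; LTV 73.9% → column 73.01–82%. Grid cell → 10.9%.

10.9%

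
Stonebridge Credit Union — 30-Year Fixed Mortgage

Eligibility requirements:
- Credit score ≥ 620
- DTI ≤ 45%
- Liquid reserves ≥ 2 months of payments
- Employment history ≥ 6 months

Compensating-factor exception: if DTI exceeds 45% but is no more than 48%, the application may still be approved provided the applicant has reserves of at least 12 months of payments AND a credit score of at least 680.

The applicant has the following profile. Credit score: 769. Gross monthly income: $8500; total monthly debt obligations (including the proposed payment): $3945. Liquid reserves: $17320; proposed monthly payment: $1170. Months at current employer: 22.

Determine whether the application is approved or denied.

Approved

Credit score 769 ≥ 620 (meets base)
DTI: 3,945 ÷ 8,500 = 46.4%, over the 45% base limit.
Reserves = 17,320/1,170 = 14.8 months ≥ 2
Employment 22 ≥ 6 months
DTI 46.4% is within the 45%–48% exception band; checking compensating factors.
Reserves 14.8 ≥ 12 months; credit score 769 ≥ 680.
Both compensating conditions met → exception applies.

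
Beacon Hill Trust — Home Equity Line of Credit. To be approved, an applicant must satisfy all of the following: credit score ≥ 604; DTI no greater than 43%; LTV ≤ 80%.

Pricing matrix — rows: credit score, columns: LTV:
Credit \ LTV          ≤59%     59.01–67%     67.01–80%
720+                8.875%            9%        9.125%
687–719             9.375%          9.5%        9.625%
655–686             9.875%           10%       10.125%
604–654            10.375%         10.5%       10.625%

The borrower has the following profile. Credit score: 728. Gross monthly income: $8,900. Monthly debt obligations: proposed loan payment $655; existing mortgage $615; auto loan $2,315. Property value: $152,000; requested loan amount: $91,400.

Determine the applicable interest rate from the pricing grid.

Credit score 728 ≥ 604; Total monthly debts = (655 + 615 + 2,315) = 3,585. Debt-to-income = 3,585/8,900 = 40.3% — meets 43% limit
LTV: 91,400 ÷ 152,000 = 60.1%, within 80% cap
Row: 728 falls in 720+. Column: 60.1% falls in 59.01–67%. Rate = 9%.

9%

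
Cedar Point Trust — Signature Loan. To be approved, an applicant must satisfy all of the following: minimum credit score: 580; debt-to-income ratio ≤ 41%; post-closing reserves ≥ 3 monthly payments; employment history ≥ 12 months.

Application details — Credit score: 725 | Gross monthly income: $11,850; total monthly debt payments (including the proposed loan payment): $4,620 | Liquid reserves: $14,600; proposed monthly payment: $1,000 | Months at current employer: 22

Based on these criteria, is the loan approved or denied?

Credit score 725 ≥ 580 (meets)
Debt-to-income = 4,620/11,850 = 39% — meets 41% limit
Reserves: 14,600 ÷ 1,000 = 14.6 months (meets 3-month minimum)
Employment 22 ≥ 12 months
All criteria satisfied.

Approved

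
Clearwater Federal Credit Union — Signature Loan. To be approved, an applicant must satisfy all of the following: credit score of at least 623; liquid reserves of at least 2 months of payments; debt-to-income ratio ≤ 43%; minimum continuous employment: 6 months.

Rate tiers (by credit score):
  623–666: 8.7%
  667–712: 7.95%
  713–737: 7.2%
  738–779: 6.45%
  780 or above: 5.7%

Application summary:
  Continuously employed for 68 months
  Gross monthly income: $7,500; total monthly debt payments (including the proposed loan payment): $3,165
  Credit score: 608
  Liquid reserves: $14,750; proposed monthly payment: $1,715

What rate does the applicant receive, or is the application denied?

Credit score 608 < 623 (below minimum)
Employment 68 ≥ 6 months
DTI: 3,165 ÷ 7,500 = 42.2%, within the 43% cap
Liquid reserves cover 14,750/1,715 = 8.6 months — ≥ 2 required
Not all requirements met → denied.

Denied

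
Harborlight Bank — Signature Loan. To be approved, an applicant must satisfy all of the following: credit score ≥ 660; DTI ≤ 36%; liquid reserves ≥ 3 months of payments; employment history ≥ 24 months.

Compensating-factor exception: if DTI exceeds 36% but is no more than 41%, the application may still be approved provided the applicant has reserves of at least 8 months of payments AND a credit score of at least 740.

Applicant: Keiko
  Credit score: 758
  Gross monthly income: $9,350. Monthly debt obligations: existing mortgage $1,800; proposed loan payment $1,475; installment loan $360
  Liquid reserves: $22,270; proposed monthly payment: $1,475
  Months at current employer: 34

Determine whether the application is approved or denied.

Approved

Credit score 758 ≥ 660 (meets base)
Total debts = (1,800 + 1,475 + 360) = 3,635. DTI = 3,635/9,350 = 38.9% > 36% — standard DTI limit exceeded.
Liquid reserves cover 22,270/1,475 = 15.1 months — ≥ 3 required
Employment 34 ≥ 24 months
DTI 38.9% is within the 36%–41% exception band; checking compensating factors.
Reserves 15.1 ≥ 8 months; credit score 758 ≥ 740.
Both compensating conditions met → exception applies.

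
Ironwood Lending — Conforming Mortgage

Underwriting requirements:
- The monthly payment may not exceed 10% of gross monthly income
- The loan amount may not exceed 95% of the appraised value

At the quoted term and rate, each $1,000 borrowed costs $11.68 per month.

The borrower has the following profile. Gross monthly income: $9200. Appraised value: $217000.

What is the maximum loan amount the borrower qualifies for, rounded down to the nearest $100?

$78,700

Payment cap: 10% × $9,200 = $920/month.
At $11.68 per $1,000, that supports 920/11.68 × 1,000 ≈ $78,767 → $78,700.
LTV cap: 95% × $217,000 = $206,150 → $206,100.
Binding constraint: payment-to-income.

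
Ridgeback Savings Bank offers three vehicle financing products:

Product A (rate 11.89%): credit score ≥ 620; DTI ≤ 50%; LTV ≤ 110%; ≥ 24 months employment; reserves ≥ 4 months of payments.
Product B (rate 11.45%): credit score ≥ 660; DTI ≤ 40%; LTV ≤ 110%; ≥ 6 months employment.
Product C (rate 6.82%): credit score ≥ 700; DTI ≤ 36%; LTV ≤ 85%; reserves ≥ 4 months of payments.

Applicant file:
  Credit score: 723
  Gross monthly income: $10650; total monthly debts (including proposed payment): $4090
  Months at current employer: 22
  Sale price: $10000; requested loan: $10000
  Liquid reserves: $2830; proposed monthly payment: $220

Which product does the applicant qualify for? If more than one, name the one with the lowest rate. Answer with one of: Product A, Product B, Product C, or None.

Product B

DTI = 4,090/10,650 = 38.4%.
LTV = 10,000/10,000 = 100%.
Reserves = 2,830/220 = 12.9 months.
Product A: score 723 ≥ 620; DTI 38.4% ≤ 50%; LTV 100% ≤ 110%; employment 22 < 24 mo; reserves 12.9 ≥ 4 mo → does not qualify.
Product B: score 723 ≥ 660; DTI 38.4% ≤ 40%; LTV 100% ≤ 110%; employment 22 ≥ 6 mo → qualifies.
Product C: score 723 ≥ 700; DTI 38.4% > 36%; LTV 100% > 85%; reserves 12.9 ≥ 4 mo → does not qualify.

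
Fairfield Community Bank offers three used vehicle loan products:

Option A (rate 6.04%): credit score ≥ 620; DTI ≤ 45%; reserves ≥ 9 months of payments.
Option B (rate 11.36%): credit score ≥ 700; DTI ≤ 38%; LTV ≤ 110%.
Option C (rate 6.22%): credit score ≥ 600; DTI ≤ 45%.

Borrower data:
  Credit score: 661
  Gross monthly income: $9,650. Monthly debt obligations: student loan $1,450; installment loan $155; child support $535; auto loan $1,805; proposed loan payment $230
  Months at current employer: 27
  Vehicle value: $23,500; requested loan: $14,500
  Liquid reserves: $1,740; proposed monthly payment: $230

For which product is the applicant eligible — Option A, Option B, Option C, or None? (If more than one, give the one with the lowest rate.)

Total debts = (1,450 + 155 + 535 + 1,805 + 230) = 4,175; DTI = 4,175/9,650 = 43.3%.
LTV = 14,500/23,500 = 61.7%.
Reserves = 1,740/230 = 7.6 months.
Option A: score 661 ≥ 620; DTI 43.3% ≤ 45%; reserves 7.6 < 9 mo → does not qualify.
Option B: score 661 < 700; DTI 43.3% > 38%; LTV 61.7% ≤ 110% → does not qualify.
Option C: score 661 ≥ 600; DTI 43.3% ≤ 45% → qualifies.

Option C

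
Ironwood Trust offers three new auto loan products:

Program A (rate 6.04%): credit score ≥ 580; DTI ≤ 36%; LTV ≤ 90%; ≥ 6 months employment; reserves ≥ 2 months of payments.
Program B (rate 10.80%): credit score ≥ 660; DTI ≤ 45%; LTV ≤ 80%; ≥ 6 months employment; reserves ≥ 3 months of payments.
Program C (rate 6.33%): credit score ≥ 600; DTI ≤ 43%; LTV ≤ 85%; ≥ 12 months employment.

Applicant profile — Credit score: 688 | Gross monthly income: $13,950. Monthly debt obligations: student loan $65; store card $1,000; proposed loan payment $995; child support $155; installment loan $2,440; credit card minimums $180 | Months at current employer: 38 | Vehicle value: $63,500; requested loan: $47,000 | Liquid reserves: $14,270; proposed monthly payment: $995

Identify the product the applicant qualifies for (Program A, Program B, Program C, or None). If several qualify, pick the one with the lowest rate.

Total debts = (65 + 1,000 + 995 + 155 + 2,440 + 180) = 4,835; DTI = 4,835/13,950 = 34.7%.
LTV = 47,000/63,500 = 74%.
Reserves = 14,270/995 = 14.3 months.
Program A: score 688 ≥ 580; DTI 34.7% ≤ 36%; LTV 74% ≤ 90%; employment 38 ≥ 6 mo; reserves 14.3 ≥ 2 mo → qualifies.
Program B: score 688 ≥ 660; DTI 34.7% ≤ 45%; LTV 74% ≤ 80%; employment 38 ≥ 6 mo; reserves 14.3 ≥ 3 mo → qualifies.
Program C: score 688 ≥ 600; DTI 34.7% ≤ 43%; LTV 74% ≤ 85%; employment 38 ≥ 12 mo → qualifies.
Qualifying: Program A, Program B, Program C. Lowest rate is 6.04% → Program A.

Program A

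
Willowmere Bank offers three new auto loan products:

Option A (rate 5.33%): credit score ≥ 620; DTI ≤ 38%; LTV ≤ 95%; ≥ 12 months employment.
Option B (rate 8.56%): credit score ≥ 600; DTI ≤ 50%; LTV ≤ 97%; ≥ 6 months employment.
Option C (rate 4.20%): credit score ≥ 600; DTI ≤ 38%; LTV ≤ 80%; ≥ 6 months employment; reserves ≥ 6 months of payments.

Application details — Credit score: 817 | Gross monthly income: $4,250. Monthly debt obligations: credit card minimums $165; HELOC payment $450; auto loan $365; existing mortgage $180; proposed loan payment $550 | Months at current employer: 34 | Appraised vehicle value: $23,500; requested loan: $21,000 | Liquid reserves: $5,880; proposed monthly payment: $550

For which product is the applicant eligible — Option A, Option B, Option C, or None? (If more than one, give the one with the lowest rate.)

Total debts = (165 + 450 + 365 + 180 + 550) = 1,710; DTI = 1,710/4,250 = 40.2%.
LTV = 21,000/23,500 = 89.4%.
Reserves = 5,880/550 = 10.7 months.
Option A: score 817 ≥ 620; DTI 40.2% > 38%; LTV 89.4% ≤ 95%; employment 34 ≥ 12 mo → does not qualify.
Option B: score 817 ≥ 600; DTI 40.2% ≤ 50%; LTV 89.4% ≤ 97%; employment 34 ≥ 6 mo → qualifies.
Option C: score 817 ≥ 600; DTI 40.2% > 38%; LTV 89.4% > 80%; employment 34 ≥ 6 mo; reserves 10.7 ≥ 6 mo → does not qualify.

Option B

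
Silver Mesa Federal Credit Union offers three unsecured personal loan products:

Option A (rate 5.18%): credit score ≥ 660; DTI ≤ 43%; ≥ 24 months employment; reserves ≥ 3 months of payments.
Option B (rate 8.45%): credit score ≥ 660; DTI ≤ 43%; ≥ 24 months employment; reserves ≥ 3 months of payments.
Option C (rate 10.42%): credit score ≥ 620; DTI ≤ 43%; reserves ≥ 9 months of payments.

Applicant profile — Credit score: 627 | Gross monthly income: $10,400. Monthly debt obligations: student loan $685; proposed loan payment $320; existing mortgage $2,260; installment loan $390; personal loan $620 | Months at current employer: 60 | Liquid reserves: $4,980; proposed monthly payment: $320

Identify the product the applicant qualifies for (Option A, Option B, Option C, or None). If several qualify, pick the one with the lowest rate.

Option C

Total debts = (685 + 320 + 2,260 + 390 + 620) = 4,275; DTI = 4,275/10,400 = 41.1%.
Reserves = 4,980/320 = 15.6 months.
Option A: score 627 < 660; DTI 41.1% ≤ 43%; employment 60 ≥ 24 mo; reserves 15.6 ≥ 3 mo → does not qualify.
Option B: score 627 < 660; DTI 41.1% ≤ 43%; employment 60 ≥ 24 mo; reserves 15.6 ≥ 3 mo → does not qualify.
Option C: score 627 ≥ 620; DTI 41.1% ≤ 43%; reserves 15.6 ≥ 9 mo → qualifies.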